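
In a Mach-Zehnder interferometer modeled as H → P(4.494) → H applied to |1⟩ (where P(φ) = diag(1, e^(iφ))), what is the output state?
(0.6083 + 0.4881i)|0⟩ + (0.3917 - 0.4881i)|1⟩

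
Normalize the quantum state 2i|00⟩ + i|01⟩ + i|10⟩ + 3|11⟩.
0.5164i|00⟩ + 0.2582i|01⟩ + 0.2582i|10⟩ + 0.7746|11⟩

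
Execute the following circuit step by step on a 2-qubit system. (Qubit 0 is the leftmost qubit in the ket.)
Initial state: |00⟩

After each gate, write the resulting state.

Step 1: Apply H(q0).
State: 1/√2|00⟩ + 1/√2|10⟩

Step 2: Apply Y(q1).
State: (1/√2)i|01⟩ + (1/√2)i|11⟩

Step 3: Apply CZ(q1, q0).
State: (1/√2)i|01⟩ - (1/√2)i|11⟩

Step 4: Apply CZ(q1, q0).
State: (1/√2)i|01⟩ + (1/√2)i|11⟩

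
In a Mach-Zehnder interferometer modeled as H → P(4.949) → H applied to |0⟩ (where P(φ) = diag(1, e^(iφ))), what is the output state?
(0.6172 - 0.4861i)|0⟩ + (0.3828 + 0.4861i)|1⟩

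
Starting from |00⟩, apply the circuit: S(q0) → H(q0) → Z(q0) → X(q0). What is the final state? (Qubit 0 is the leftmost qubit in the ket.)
-1/√2|00⟩ + 1/√2|10⟩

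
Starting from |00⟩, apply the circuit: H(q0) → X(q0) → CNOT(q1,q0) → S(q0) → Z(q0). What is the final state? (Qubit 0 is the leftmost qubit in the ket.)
1/√2|00⟩ - (1/√2)i|10⟩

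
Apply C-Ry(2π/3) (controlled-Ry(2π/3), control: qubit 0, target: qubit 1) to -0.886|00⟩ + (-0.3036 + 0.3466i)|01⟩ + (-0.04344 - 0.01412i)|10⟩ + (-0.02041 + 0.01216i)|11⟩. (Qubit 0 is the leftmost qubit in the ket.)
-0.886|00⟩ + (-0.3036 + 0.3466i)|01⟩ + (-0.004044 - 0.01759i)|10⟩ + (-0.04783 - 0.006148i)|11⟩

C-Ry(2π/3) leaves the control-|0⟩ kets |00⟩, |01⟩ unchanged and applies Ry(2π/3) to qubit 1 on the control-|1⟩ pair (|10⟩, |11⟩).
Ry(2π/3) = [[cos(θ/2), −sin(θ/2)], [sin(θ/2), cos(θ/2)]]; θ = 2π/3, cos(θ/2) ≈ 0.5, sin(θ/2) ≈ 0.866025.
With a = amp(|10⟩) = (-0.04344 - 0.01412i) and b = amp(|11⟩) = (-0.02041 + 0.01216i):
new amp(|10⟩) = (0.5)·a + (-0.866025)·b = (-0.004044 - 0.01759i)
new amp(|11⟩) = (0.866025)·a + (0.5)·b = (-0.04783 - 0.006148i)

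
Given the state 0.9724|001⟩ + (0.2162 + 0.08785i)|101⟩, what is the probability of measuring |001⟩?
0.9456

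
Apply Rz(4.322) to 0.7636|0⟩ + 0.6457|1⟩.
(-0.425 - 0.6344i)|0⟩ + (-0.3594 + 0.5365i)|1⟩

Rz(4.322) = [[e^(−iθ/2), 0], [0, e^(iθ/2)]] with e^(±iθ/2) = cos(θ/2) ± i·sin(θ/2); θ = 4.322, cos(θ/2) ≈ -0.55653, sin(θ/2) ≈ 0.830827.
With a = amp(|0⟩) = 0.7636 and b = amp(|1⟩) = 0.6457:
new amp(|0⟩) = (-0.55653 - 0.830827i)·a = (-0.425 - 0.6344i)
new amp(|1⟩) = (-0.55653 + 0.830827i)·b = (-0.3594 + 0.5365i)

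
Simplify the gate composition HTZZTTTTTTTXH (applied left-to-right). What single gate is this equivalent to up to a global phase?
Z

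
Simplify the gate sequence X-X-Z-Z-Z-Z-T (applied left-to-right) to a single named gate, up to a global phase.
T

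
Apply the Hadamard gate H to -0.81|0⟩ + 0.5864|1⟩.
-0.1581|0⟩ - 0.9874|1⟩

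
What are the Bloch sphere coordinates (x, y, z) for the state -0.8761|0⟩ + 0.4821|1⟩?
(-0.8447, 0, 0.5351)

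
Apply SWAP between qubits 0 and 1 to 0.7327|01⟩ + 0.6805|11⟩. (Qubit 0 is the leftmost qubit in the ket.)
0.7327|10⟩ + 0.6805|11⟩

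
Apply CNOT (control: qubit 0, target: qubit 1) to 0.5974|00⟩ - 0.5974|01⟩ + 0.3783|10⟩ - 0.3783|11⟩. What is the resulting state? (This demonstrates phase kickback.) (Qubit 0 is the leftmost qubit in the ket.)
0.5974|00⟩ - 0.5974|01⟩ - 0.3783|10⟩ + 0.3783|11⟩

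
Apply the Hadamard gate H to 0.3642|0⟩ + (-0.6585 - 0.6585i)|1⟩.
(-0.2081 - 0.4656i)|0⟩ + (0.7232 + 0.4656i)|1⟩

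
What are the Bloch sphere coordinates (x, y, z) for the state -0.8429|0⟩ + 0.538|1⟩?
(-0.907, 0, 0.421)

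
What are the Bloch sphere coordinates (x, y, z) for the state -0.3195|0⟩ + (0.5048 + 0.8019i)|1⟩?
(-0.3226, -0.5124, -0.7958)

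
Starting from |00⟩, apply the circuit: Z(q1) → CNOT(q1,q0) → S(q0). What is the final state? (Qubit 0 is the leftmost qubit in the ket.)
|00⟩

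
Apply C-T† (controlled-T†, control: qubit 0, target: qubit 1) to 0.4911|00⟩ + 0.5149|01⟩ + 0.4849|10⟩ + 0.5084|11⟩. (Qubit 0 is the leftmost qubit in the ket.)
0.4911|00⟩ + 0.5149|01⟩ + 0.4849|10⟩ + (0.3595 - 0.3595i)|11⟩

C-T† leaves the control-|0⟩ kets |00⟩, |01⟩ unchanged and applies T† to qubit 1 on the control-|1⟩ pair (|10⟩, |11⟩).
T† = [[1, 0], [0, (1/√2 - (1/√2)i)]].
With a = amp(|10⟩) = 0.4849 and b = amp(|11⟩) = 0.5084:
new amp(|10⟩) = (1)·a = 0.4849
new amp(|11⟩) = (1/√2 - (1/√2)i)·b = (0.3595 - 0.3595i)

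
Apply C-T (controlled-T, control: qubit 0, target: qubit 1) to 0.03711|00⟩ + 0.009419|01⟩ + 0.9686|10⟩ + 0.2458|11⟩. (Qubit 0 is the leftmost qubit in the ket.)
0.03711|00⟩ + 0.009419|01⟩ + 0.9686|10⟩ + (0.1738 + 0.1738i)|11⟩

C-T leaves the control-|0⟩ kets |00⟩, |01⟩ unchanged and applies T to qubit 1 on the control-|1⟩ pair (|10⟩, |11⟩).
T = [[1, 0], [0, (1/√2 + (1/√2)i)]].
With a = amp(|10⟩) = 0.9686 and b = amp(|11⟩) = 0.2458:
new amp(|10⟩) = (1)·a = 0.9686
new amp(|11⟩) = (1/√2 + (1/√2)i)·b = (0.1738 + 0.1738i)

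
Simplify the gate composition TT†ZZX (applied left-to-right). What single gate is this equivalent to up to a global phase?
X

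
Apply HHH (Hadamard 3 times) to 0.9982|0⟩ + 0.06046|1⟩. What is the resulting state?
0.7486|0⟩ + 0.6631|1⟩

H² = I, so H^3 = H: a single Hadamard. With (a, b) = (0.9982, 0.06046), H gives ((a + b)/√2, (a − b)/√2) = (0.7486, 0.6631).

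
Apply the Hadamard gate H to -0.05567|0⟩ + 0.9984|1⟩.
0.6666|0⟩ - 0.7453|1⟩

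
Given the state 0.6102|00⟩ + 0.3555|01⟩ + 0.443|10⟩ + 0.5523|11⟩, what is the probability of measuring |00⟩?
0.3723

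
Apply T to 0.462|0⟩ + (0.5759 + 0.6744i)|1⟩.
0.462|0⟩ + (-0.06965 + 0.8841i)|1⟩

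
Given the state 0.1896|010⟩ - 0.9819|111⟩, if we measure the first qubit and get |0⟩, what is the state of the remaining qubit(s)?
|10⟩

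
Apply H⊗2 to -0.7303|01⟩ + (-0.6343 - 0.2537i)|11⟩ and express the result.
(-0.6823 - 0.1269i)|00⟩ + (0.6823 + 0.1269i)|01⟩ + (-0.048 + 0.1269i)|10⟩ + (0.048 - 0.1269i)|11⟩

H⊗2 gives amp(|y⟩) = (1/2) Σ_x (−1)^(x·y) amp(|x⟩), where x·y is the number of positions in which both x and y have a 1.
|00⟩: (-0.7303 + (-0.6343 - 0.2537i))/2 = (-0.6823 - 0.1269i)
|01⟩: (0.7303 - (-0.6343 - 0.2537i))/2 = (0.6823 + 0.1269i)
|10⟩: (-0.7303 - (-0.6343 - 0.2537i))/2 = (-0.048 + 0.1269i)
|11⟩: (0.7303 + (-0.6343 - 0.2537i))/2 = (0.048 - 0.1269i)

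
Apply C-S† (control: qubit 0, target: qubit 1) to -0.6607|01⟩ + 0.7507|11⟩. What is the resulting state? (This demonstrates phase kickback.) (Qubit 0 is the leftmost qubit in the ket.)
-0.6607|01⟩ - 0.7507i|11⟩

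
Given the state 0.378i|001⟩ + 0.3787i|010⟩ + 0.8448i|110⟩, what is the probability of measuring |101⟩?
0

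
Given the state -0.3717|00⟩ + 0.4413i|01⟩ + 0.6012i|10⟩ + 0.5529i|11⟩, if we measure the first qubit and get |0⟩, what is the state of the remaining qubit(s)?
-0.6442|0⟩ + 0.7648i|1⟩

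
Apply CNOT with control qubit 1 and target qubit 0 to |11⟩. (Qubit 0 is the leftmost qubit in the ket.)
|01⟩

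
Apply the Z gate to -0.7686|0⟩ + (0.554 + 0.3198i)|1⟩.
-0.7686|0⟩ + (-0.554 - 0.3198i)|1⟩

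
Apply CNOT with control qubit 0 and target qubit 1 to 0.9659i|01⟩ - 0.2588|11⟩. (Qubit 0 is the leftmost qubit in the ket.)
0.9659i|01⟩ - 0.2588|10⟩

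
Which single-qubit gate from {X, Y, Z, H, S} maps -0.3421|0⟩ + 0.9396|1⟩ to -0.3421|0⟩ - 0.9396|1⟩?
Z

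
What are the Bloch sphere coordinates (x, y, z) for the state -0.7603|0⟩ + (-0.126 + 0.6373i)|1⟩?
(0.1916, -0.9691, 0.156)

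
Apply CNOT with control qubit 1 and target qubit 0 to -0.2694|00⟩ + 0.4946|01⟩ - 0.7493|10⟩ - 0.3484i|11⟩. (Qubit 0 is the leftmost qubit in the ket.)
-0.2694|00⟩ - 0.3484i|01⟩ - 0.7493|10⟩ + 0.4946|11⟩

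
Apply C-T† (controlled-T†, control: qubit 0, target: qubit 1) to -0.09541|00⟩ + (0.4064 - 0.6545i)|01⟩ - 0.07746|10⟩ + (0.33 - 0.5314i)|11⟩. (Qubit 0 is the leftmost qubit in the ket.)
-0.09541|00⟩ + (0.4064 - 0.6545i)|01⟩ - 0.07746|10⟩ + (-0.1424 - 0.6091i)|11⟩

C-T† leaves the control-|0⟩ kets |00⟩, |01⟩ unchanged and applies T† to qubit 1 on the control-|1⟩ pair (|10⟩, |11⟩).
T† = [[1, 0], [0, (1/√2 - (1/√2)i)]].
With a = amp(|10⟩) = -0.07746 and b = amp(|11⟩) = (0.33 - 0.5314i):
new amp(|10⟩) = (1)·a = -0.07746
new amp(|11⟩) = (1/√2 - (1/√2)i)·b = (-0.1424 - 0.6091i)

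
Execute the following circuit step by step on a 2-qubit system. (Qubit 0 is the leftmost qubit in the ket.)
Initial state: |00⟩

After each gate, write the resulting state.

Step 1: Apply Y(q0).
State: i|10⟩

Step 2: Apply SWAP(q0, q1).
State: i|01⟩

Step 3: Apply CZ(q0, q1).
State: i|01⟩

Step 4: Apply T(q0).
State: i|01⟩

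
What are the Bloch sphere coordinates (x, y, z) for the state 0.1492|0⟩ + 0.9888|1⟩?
(0.2951, 0, -0.9555)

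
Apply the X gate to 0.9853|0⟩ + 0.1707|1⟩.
0.1707|0⟩ + 0.9853|1⟩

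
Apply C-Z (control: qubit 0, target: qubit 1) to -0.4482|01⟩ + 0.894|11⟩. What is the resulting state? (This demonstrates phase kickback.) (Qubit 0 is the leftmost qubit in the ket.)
-0.4482|01⟩ - 0.894|11⟩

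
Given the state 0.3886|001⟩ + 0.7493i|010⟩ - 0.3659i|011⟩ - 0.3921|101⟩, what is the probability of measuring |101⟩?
0.1537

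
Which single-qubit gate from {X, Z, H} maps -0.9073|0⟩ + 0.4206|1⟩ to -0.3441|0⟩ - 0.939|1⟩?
H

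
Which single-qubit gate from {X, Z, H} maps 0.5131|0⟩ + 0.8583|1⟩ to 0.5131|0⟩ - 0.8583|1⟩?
Z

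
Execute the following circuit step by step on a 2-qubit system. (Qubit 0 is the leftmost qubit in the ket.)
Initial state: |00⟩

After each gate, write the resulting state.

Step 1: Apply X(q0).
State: |10⟩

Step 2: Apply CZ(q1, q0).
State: |10⟩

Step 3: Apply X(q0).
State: |00⟩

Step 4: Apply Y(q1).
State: i|01⟩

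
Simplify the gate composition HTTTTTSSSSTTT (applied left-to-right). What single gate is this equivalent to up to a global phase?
H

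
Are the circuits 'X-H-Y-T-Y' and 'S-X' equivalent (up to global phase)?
No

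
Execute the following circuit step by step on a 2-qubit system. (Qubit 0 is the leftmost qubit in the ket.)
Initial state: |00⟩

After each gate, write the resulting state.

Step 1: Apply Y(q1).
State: i|01⟩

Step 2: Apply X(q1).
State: i|00⟩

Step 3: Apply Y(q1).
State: -|01⟩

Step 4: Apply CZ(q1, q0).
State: -|01⟩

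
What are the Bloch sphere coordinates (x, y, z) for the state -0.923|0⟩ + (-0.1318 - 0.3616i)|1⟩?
(0.2433, 0.6675, 0.7038)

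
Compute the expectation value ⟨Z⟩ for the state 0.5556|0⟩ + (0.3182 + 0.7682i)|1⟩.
-0.3827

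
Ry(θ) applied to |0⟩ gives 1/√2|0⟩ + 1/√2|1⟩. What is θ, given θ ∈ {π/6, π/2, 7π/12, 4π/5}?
π/2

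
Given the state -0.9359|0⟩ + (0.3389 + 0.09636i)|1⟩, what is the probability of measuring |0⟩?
0.8759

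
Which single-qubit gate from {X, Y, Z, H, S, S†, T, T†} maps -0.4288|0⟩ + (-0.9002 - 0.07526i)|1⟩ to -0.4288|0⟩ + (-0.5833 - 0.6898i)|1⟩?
T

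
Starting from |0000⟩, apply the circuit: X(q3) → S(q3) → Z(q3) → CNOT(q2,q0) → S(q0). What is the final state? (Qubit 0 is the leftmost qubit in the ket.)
-i|0001⟩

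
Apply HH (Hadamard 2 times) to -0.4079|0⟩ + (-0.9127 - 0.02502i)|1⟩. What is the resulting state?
-0.4079|0⟩ + (-0.9127 - 0.02502i)|1⟩

H² = I, so an even number of Hadamards cancels: H^2 = I and the state is unchanged.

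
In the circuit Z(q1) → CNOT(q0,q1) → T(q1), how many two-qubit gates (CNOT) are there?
1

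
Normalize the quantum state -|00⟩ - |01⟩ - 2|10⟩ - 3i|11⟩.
-0.2582|00⟩ - 0.2582|01⟩ - 0.5164|10⟩ - 0.7746i|11⟩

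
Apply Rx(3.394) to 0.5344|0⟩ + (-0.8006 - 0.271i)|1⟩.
(-0.3361 + 0.7942i)|0⟩ + (0.1008 - 0.496i)|1⟩

Rx(3.394) = [[cos(θ/2), −i·sin(θ/2)], [−i·sin(θ/2), cos(θ/2)]]; θ = 3.394, cos(θ/2) ≈ -0.125869, sin(θ/2) ≈ 0.992047.
With a = amp(|0⟩) = 0.5344 and b = amp(|1⟩) = (-0.8006 - 0.271i):
new amp(|0⟩) = (-0.125869)·a + (-0.992047i)·b = (-0.3361 + 0.7942i)
new amp(|1⟩) = (-0.992047i)·a + (-0.125869)·b = (0.1008 - 0.496i)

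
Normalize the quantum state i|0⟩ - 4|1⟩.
0.2425i|0⟩ - 0.9701|1⟩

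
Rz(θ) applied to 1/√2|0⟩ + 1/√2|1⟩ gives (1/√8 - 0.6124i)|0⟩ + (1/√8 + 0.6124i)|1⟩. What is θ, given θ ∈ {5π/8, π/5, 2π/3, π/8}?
2π/3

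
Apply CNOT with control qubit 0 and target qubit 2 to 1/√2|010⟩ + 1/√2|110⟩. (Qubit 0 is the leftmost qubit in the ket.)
1/√2|010⟩ + 1/√2|111⟩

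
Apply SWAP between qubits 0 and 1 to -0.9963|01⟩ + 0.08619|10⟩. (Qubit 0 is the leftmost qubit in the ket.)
0.08619|01⟩ - 0.9963|10⟩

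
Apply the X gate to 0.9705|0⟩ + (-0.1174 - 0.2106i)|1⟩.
(-0.1174 - 0.2106i)|0⟩ + 0.9705|1⟩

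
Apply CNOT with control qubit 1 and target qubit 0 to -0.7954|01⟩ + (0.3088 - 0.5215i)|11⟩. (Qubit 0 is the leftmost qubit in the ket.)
(0.3088 - 0.5215i)|01⟩ - 0.7954|11⟩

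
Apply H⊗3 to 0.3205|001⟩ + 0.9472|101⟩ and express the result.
0.4482|000⟩ - 0.4482|001⟩ + 0.4482|010⟩ - 0.4482|011⟩ - 0.2216|100⟩ + 0.2216|101⟩ - 0.2216|110⟩ + 0.2216|111⟩

H⊗3 gives amp(|y⟩) = (1/2√2) Σ_x (−1)^(x·y) amp(|x⟩), where x·y is the number of positions in which both x and y have a 1.
|000⟩: (0.3205 + 0.9472)/(2√2) = 0.4482
|001⟩: (-0.3205 - 0.9472)/(2√2) = -0.4482
|010⟩: (0.3205 + 0.9472)/(2√2) = 0.4482
|011⟩: (-0.3205 - 0.9472)/(2√2) = -0.4482
|100⟩: (0.3205 - 0.9472)/(2√2) = -0.2216
|101⟩: (-0.3205 + 0.9472)/(2√2) = 0.2216
|110⟩: (0.3205 - 0.9472)/(2√2) = -0.2216
|111⟩: (-0.3205 + 0.9472)/(2√2) = 0.2216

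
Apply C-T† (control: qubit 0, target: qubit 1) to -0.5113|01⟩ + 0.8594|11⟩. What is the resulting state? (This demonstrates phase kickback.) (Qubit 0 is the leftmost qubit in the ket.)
-0.5113|01⟩ + (0.6077 - 0.6077i)|11⟩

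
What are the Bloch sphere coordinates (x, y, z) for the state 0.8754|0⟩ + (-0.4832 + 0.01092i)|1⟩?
(-0.846, 0.01912, 0.5327)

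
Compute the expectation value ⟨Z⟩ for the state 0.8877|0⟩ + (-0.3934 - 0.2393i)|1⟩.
0.576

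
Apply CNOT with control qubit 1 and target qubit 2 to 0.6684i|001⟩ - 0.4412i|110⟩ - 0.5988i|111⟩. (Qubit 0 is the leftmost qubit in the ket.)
0.6684i|001⟩ - 0.5988i|110⟩ - 0.4412i|111⟩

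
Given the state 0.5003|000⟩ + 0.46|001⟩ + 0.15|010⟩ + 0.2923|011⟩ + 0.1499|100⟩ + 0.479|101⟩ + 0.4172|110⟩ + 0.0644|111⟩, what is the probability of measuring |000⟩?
0.2503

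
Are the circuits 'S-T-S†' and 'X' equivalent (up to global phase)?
No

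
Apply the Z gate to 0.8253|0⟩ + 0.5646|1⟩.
0.8253|0⟩ - 0.5646|1⟩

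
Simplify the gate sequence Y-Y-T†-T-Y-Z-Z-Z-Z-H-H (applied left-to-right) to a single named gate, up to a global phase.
Y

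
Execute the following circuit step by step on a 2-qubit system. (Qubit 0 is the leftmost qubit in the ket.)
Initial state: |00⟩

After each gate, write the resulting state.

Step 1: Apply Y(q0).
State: i|10⟩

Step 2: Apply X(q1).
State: i|11⟩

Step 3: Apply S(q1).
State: -|11⟩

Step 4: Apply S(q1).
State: -i|11⟩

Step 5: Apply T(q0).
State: (1/√2 - (1/√2)i)|11⟩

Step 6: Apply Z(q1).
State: (-1/√2 + (1/√2)i)|11⟩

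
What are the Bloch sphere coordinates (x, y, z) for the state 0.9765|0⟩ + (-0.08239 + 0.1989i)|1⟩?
(-0.1609, 0.3885, 0.9072)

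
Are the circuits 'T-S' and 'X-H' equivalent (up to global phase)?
No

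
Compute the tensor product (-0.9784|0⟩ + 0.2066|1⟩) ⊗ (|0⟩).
-0.9784|00⟩ + 0.2066|10⟩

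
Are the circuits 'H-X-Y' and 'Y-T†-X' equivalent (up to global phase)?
No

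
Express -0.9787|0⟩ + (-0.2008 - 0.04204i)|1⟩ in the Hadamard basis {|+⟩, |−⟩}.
(-0.834 - 0.02973i)|+⟩ + (-0.5501 + 0.02973i)|−⟩

With |ψ⟩ = α|0⟩ + β|1⟩, the Hadamard-basis coefficients are ⟨+|ψ⟩ = (α + β)/√2 and ⟨−|ψ⟩ = (α − β)/√2.
Here α = -0.9787, β = (-0.2008 - 0.04204i): (α + β)/√2 = (-0.834 - 0.02973i), (α − β)/√2 = (-0.5501 + 0.02973i).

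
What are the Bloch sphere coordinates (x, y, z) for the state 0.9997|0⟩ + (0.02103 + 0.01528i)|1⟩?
(0.04205, 0.03055, 0.9987)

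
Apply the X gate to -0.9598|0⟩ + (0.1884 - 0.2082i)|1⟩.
(0.1884 - 0.2082i)|0⟩ - 0.9598|1⟩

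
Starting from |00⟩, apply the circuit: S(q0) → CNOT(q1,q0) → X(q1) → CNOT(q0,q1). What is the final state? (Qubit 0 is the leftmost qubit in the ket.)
|01⟩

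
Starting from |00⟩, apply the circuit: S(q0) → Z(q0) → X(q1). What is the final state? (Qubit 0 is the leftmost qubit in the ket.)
|01⟩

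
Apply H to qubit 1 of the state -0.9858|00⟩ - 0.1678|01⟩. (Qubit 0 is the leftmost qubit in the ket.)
-0.8157|00⟩ - 0.5784|01⟩

H on qubit 1 mixes each pair of kets that differ only in qubit 1: amplitudes (a, b) of (|…0…⟩, |…1…⟩) become ((a + b)/√2, (a − b)/√2). Kets absent from the input have amplitude 0.
(|00⟩, |01⟩): (a, b) = (-0.9858, -0.1678) → (-0.8157, -0.5784)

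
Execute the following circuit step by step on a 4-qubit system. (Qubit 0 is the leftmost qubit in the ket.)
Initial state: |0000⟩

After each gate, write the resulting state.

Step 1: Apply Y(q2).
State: i|0010⟩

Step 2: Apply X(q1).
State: i|0110⟩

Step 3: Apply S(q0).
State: i|0110⟩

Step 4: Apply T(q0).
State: i|0110⟩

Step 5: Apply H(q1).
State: (1/√2)i|0010⟩ - (1/√2)i|0110⟩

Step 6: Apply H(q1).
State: i|0110⟩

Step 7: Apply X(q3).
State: i|0111⟩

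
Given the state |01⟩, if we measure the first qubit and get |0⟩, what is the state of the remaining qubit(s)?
|1⟩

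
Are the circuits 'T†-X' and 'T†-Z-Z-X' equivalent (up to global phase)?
Yes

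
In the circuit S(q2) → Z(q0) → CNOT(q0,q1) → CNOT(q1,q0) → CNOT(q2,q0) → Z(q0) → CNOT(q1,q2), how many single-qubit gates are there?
3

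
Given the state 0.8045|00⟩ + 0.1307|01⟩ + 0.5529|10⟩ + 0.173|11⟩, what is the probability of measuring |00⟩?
0.6472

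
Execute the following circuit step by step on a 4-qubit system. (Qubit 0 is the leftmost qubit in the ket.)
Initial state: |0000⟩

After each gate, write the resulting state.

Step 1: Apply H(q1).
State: 1/√2|0000⟩ + 1/√2|0100⟩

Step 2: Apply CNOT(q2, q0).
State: 1/√2|0000⟩ + 1/√2|0100⟩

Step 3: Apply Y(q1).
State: -(1/√2)i|0000⟩ + (1/√2)i|0100⟩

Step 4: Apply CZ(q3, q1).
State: -(1/√2)i|0000⟩ + (1/√2)i|0100⟩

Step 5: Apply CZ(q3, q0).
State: -(1/√2)i|0000⟩ + (1/√2)i|0100⟩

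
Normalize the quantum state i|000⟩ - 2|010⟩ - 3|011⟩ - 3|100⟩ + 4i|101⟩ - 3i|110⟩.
0.1443i|000⟩ - 0.2887|010⟩ - 0.433|011⟩ - 0.433|100⟩ + (1/√3)i|101⟩ - 0.433i|110⟩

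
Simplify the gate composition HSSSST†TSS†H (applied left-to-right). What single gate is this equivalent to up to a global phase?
I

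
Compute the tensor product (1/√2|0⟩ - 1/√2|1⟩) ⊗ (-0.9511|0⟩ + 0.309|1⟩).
-0.6725|00⟩ + 0.2185|01⟩ + 0.6725|10⟩ - 0.2185|11⟩

amp(|b₁b₂…⟩) = product of the factor amplitudes for bits b₁, b₂, …; only kets whose every factor amplitude is nonzero survive.
|00⟩: (1/√2)(-0.9511) = -0.6725
|01⟩: (1/√2)(0.309) = 0.2185
|10⟩: (-1/√2)(-0.9511) = 0.6725
|11⟩: (-1/√2)(0.309) = -0.2185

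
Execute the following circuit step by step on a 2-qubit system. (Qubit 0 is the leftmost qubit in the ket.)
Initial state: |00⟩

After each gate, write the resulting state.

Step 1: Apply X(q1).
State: |01⟩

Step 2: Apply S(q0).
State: |01⟩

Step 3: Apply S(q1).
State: i|01⟩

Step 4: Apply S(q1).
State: -|01⟩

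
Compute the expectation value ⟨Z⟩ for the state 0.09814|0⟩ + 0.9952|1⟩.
-0.9808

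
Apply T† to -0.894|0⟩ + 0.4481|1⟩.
-0.894|0⟩ + (0.3169 - 0.3169i)|1⟩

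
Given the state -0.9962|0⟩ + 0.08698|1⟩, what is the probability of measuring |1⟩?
0.007566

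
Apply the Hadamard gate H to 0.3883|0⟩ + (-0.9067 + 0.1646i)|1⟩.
(-0.3666 + 0.1164i)|0⟩ + (0.9157 - 0.1164i)|1⟩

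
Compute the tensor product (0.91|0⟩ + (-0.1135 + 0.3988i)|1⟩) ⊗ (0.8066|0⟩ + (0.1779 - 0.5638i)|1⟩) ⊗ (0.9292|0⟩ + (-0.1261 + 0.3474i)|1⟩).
0.682|000⟩ + (-0.09256 + 0.255i)|001⟩ + (0.1504 - 0.4767i)|010⟩ + (0.1578 + 0.1209i)|011⟩ + (-0.08507 + 0.2989i)|100⟩ + (-0.1002 - 0.07237i)|101⟩ + (0.1902 + 0.1254i)|110⟩ + (-0.07268 + 0.05408i)|111⟩

amp(|b₁b₂…⟩) = product of the factor amplitudes for bits b₁, b₂, …; only kets whose every factor amplitude is nonzero survive.
|000⟩: (0.91)(0.8066)(0.9292) = 0.682
|001⟩: (0.91)(0.8066)(-0.1261 + 0.3474i) = (-0.09256 + 0.255i)
|010⟩: (0.91)(0.1779 - 0.5638i)(0.9292) = (0.1504 - 0.4767i)
|011⟩: (0.91)(0.1779 - 0.5638i)(-0.1261 + 0.3474i) = (0.1578 + 0.1209i)
|100⟩: (-0.1135 + 0.3988i)(0.8066)(0.9292) = (-0.08507 + 0.2989i)
|101⟩: (-0.1135 + 0.3988i)(0.8066)(-0.1261 + 0.3474i) = (-0.1002 - 0.07237i)
|110⟩: (-0.1135 + 0.3988i)(0.1779 - 0.5638i)(0.9292) = (0.1902 + 0.1254i)
|111⟩: (-0.1135 + 0.3988i)(0.1779 - 0.5638i)(-0.1261 + 0.3474i) = (-0.07268 + 0.05408i)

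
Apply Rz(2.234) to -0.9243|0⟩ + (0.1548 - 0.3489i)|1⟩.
(-0.4052 + 0.8308i)|0⟩ + (0.3814 - 0.01382i)|1⟩

Rz(2.234) = [[e^(−iθ/2), 0], [0, e^(iθ/2)]] with e^(±iθ/2) = cos(θ/2) ± i·sin(θ/2); θ = 2.234, cos(θ/2) ≈ 0.438381, sin(θ/2) ≈ 0.898789.
With a = amp(|0⟩) = -0.9243 and b = amp(|1⟩) = (0.1548 - 0.3489i):
new amp(|0⟩) = (0.438381 - 0.898789i)·a = (-0.4052 + 0.8308i)
new amp(|1⟩) = (0.438381 + 0.898789i)·b = (0.3814 - 0.01382i)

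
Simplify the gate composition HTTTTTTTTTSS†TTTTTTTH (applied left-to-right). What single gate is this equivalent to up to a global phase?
I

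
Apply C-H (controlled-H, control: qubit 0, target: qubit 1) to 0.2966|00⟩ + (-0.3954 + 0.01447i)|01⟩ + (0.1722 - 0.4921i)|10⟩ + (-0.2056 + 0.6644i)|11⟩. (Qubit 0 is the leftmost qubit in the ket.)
0.2966|00⟩ + (-0.3954 + 0.01447i)|01⟩ + (-0.02362 + 0.1218i)|10⟩ + (0.2671 - 0.8178i)|11⟩

C-H leaves the control-|0⟩ kets |00⟩, |01⟩ unchanged and applies H to qubit 1 on the control-|1⟩ pair (|10⟩, |11⟩).
H = [[1/√2, 1/√2], [1/√2, -1/√2]].
With a = amp(|10⟩) = (0.1722 - 0.4921i) and b = amp(|11⟩) = (-0.2056 + 0.6644i):
new amp(|10⟩) = (1/√2)·a + (1/√2)·b = (-0.02362 + 0.1218i)
new amp(|11⟩) = (1/√2)·a + (-1/√2)·b = (0.2671 - 0.8178i)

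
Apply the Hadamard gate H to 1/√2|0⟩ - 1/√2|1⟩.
|1⟩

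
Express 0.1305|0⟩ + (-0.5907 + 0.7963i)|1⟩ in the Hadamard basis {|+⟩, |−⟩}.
(-0.3254 + 0.5631i)|+⟩ + (0.51 - 0.5631i)|−⟩

With |ψ⟩ = α|0⟩ + β|1⟩, the Hadamard-basis coefficients are ⟨+|ψ⟩ = (α + β)/√2 and ⟨−|ψ⟩ = (α − β)/√2.
Here α = 0.1305, β = (-0.5907 + 0.7963i): (α + β)/√2 = (-0.3254 + 0.5631i), (α − β)/√2 = (0.51 - 0.5631i).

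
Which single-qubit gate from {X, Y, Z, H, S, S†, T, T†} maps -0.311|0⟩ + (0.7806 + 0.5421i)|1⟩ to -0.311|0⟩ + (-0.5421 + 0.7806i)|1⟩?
S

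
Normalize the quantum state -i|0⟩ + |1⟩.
-(1/√2)i|0⟩ + 1/√2|1⟩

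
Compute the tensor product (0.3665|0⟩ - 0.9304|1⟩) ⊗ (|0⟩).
0.3665|00⟩ - 0.9304|10⟩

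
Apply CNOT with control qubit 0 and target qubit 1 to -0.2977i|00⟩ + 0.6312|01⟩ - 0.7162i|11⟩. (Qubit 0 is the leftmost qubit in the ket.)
-0.2977i|00⟩ + 0.6312|01⟩ - 0.7162i|10⟩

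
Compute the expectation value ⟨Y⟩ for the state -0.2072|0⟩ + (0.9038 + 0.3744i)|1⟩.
-0.1552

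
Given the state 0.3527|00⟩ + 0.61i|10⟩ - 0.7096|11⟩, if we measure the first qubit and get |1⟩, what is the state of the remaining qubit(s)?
0.6519i|0⟩ - 0.7583|1⟩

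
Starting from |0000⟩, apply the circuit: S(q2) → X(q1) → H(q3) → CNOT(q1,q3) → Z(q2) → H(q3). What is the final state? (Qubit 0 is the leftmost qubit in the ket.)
|0100⟩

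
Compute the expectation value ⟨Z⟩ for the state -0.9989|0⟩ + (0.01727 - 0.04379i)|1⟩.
0.9956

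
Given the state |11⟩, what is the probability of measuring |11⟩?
1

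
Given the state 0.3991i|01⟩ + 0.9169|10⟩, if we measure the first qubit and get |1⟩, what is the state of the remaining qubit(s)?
|0⟩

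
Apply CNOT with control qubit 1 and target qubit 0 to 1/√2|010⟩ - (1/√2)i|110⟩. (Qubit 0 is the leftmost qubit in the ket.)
-(1/√2)i|010⟩ + 1/√2|110⟩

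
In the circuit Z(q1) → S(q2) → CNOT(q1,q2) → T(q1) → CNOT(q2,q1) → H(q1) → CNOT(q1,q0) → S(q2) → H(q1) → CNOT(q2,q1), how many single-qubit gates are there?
6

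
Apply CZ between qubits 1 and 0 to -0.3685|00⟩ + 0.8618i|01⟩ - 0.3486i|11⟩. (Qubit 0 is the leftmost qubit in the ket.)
-0.3685|00⟩ + 0.8618i|01⟩ + 0.3486i|11⟩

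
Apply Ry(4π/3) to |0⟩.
-1/2|0⟩ + 0.866|1⟩

Ry(4π/3) = [[cos(θ/2), −sin(θ/2)], [sin(θ/2), cos(θ/2)]]; θ = 4π/3, cos(θ/2) ≈ -0.5, sin(θ/2) ≈ 0.866025.
With a = amp(|0⟩) = 1 and b = amp(|1⟩) = 0:
new amp(|0⟩) = (-0.5)·a + (-0.866025)·b = -1/2
new amp(|1⟩) = (0.866025)·a + (-0.5)·b = 0.866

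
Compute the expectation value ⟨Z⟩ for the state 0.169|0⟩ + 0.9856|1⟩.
-0.9428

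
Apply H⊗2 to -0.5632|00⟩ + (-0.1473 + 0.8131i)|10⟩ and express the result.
(-0.3553 + 0.4066i)|00⟩ + (-0.3553 + 0.4066i)|01⟩ + (-0.208 - 0.4066i)|10⟩ + (-0.208 - 0.4066i)|11⟩

H⊗2 gives amp(|y⟩) = (1/2) Σ_x (−1)^(x·y) amp(|x⟩), where x·y is the number of positions in which both x and y have a 1.
|00⟩: (-0.5632 + (-0.1473 + 0.8131i))/2 = (-0.3553 + 0.4066i)
|01⟩: (-0.5632 + (-0.1473 + 0.8131i))/2 = (-0.3553 + 0.4066i)
|10⟩: (-0.5632 - (-0.1473 + 0.8131i))/2 = (-0.208 - 0.4066i)
|11⟩: (-0.5632 - (-0.1473 + 0.8131i))/2 = (-0.208 - 0.4066i)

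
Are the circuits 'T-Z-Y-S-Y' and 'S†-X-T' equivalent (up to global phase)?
No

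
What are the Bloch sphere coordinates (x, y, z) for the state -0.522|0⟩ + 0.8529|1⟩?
(-0.8904, 0, -0.455)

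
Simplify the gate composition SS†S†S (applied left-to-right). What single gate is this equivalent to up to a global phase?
I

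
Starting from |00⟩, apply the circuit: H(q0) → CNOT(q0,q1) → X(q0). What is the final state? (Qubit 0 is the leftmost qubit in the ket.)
1/√2|01⟩ + 1/√2|10⟩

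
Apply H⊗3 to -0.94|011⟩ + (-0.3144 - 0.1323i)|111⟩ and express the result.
(-0.4435 - 0.04678i)|000⟩ + (0.4435 + 0.04678i)|001⟩ + (0.4435 + 0.04678i)|010⟩ + (-0.4435 - 0.04678i)|011⟩ + (-0.2212 + 0.04678i)|100⟩ + (0.2212 - 0.04678i)|101⟩ + (0.2212 - 0.04678i)|110⟩ + (-0.2212 + 0.04678i)|111⟩

H⊗3 gives amp(|y⟩) = (1/2√2) Σ_x (−1)^(x·y) amp(|x⟩), where x·y is the number of positions in which both x and y have a 1.
|000⟩: (-0.94 + (-0.3144 - 0.1323i))/(2√2) = (-0.4435 - 0.04678i)
|001⟩: (0.94 - (-0.3144 - 0.1323i))/(2√2) = (0.4435 + 0.04678i)
|010⟩: (0.94 - (-0.3144 - 0.1323i))/(2√2) = (0.4435 + 0.04678i)
|011⟩: (-0.94 + (-0.3144 - 0.1323i))/(2√2) = (-0.4435 - 0.04678i)
|100⟩: (-0.94 - (-0.3144 - 0.1323i))/(2√2) = (-0.2212 + 0.04678i)
|101⟩: (0.94 + (-0.3144 - 0.1323i))/(2√2) = (0.2212 - 0.04678i)
|110⟩: (0.94 + (-0.3144 - 0.1323i))/(2√2) = (0.2212 - 0.04678i)
|111⟩: (-0.94 - (-0.3144 - 0.1323i))/(2√2) = (-0.2212 + 0.04678i)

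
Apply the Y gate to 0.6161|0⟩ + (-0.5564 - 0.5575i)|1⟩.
(-0.5575 + 0.5564i)|0⟩ + 0.6161i|1⟩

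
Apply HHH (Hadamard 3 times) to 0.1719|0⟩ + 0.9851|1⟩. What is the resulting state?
0.8181|0⟩ - 0.575|1⟩

H² = I, so H^3 = H: a single Hadamard. With (a, b) = (0.1719, 0.9851), H gives ((a + b)/√2, (a − b)/√2) = (0.8181, -0.575).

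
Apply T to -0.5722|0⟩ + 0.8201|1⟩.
-0.5722|0⟩ + (0.5799 + 0.5799i)|1⟩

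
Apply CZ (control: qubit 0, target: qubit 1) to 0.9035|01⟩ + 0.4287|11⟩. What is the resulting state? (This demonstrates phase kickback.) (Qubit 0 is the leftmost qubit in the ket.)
0.9035|01⟩ - 0.4287|11⟩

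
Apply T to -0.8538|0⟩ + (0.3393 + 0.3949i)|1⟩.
-0.8538|0⟩ + (-0.03932 + 0.5192i)|1⟩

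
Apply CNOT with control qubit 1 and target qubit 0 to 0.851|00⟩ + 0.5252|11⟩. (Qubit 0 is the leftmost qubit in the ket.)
0.851|00⟩ + 0.5252|01⟩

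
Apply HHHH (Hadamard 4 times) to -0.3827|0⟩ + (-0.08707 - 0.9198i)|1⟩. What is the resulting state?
-0.3827|0⟩ + (-0.08707 - 0.9198i)|1⟩

H² = I, so an even number of Hadamards cancels: H^4 = I and the state is unchanged.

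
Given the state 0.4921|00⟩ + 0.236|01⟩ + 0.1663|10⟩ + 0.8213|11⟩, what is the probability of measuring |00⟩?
0.2422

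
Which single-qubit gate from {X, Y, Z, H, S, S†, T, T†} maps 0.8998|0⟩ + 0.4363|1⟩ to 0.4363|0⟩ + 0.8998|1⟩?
X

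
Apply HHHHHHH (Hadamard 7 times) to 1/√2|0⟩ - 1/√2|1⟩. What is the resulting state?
|1⟩

H² = I, so H^7 = H: a single Hadamard. With (a, b) = (1/√2, -1/√2), H gives ((a + b)/√2, (a − b)/√2) = (0, 1).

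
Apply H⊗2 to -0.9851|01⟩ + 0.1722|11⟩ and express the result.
-0.4065|00⟩ + 0.4065|01⟩ - 0.5787|10⟩ + 0.5787|11⟩

H⊗2 gives amp(|y⟩) = (1/2) Σ_x (−1)^(x·y) amp(|x⟩), where x·y is the number of positions in which both x and y have a 1.
|00⟩: (-0.9851 + 0.1722)/2 = -0.4065
|01⟩: (0.9851 - 0.1722)/2 = 0.4065
|10⟩: (-0.9851 - 0.1722)/2 = -0.5787
|11⟩: (0.9851 + 0.1722)/2 = 0.5787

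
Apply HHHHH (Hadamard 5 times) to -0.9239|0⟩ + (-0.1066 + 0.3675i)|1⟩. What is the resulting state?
(-0.7287 + 0.2599i)|0⟩ + (-0.5779 - 0.2599i)|1⟩

H² = I, so H^5 = H: a single Hadamard. With (a, b) = (-0.9239, (-0.1066 + 0.3675i)), H gives ((a + b)/√2, (a − b)/√2) = ((-0.7287 + 0.2599i), (-0.5779 - 0.2599i)).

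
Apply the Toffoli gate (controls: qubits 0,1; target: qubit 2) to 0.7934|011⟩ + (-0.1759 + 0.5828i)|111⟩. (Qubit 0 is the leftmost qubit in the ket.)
0.7934|011⟩ + (-0.1759 + 0.5828i)|110⟩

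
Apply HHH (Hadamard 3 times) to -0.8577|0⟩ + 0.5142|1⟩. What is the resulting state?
-0.2429|0⟩ - 0.9701|1⟩

H² = I, so H^3 = H: a single Hadamard. With (a, b) = (-0.8577, 0.5142), H gives ((a + b)/√2, (a − b)/√2) = (-0.2429, -0.9701).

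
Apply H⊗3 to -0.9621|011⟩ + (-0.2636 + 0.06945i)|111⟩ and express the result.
(-0.4334 + 0.02455i)|000⟩ + (0.4334 - 0.02455i)|001⟩ + (0.4334 - 0.02455i)|010⟩ + (-0.4334 + 0.02455i)|011⟩ + (-0.247 - 0.02455i)|100⟩ + (0.247 + 0.02455i)|101⟩ + (0.247 + 0.02455i)|110⟩ + (-0.247 - 0.02455i)|111⟩

H⊗3 gives amp(|y⟩) = (1/2√2) Σ_x (−1)^(x·y) amp(|x⟩), where x·y is the number of positions in which both x and y have a 1.
|000⟩: (-0.9621 + (-0.2636 + 0.06945i))/(2√2) = (-0.4334 + 0.02455i)
|001⟩: (0.9621 - (-0.2636 + 0.06945i))/(2√2) = (0.4334 - 0.02455i)
|010⟩: (0.9621 - (-0.2636 + 0.06945i))/(2√2) = (0.4334 - 0.02455i)
|011⟩: (-0.9621 + (-0.2636 + 0.06945i))/(2√2) = (-0.4334 + 0.02455i)
|100⟩: (-0.9621 - (-0.2636 + 0.06945i))/(2√2) = (-0.247 - 0.02455i)
|101⟩: (0.9621 + (-0.2636 + 0.06945i))/(2√2) = (0.247 + 0.02455i)
|110⟩: (0.9621 + (-0.2636 + 0.06945i))/(2√2) = (0.247 + 0.02455i)
|111⟩: (-0.9621 - (-0.2636 + 0.06945i))/(2√2) = (-0.247 - 0.02455i)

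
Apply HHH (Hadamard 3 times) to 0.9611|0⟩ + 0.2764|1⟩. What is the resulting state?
0.875|0⟩ + 0.4842|1⟩

H² = I, so H^3 = H: a single Hadamard. With (a, b) = (0.9611, 0.2764), H gives ((a + b)/√2, (a − b)/√2) = (0.875, 0.4842).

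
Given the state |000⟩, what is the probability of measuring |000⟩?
1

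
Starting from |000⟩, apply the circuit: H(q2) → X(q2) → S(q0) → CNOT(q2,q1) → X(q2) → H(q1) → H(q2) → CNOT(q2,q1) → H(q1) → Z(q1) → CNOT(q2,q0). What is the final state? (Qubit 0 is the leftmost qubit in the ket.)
1/2|000⟩ - 1/2|010⟩ - 1/2|101⟩ + 1/2|111⟩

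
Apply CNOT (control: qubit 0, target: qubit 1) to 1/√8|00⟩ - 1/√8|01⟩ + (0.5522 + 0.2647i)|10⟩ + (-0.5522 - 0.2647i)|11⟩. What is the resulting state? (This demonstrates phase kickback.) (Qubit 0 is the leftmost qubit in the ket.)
1/√8|00⟩ - 1/√8|01⟩ + (-0.5522 - 0.2647i)|10⟩ + (0.5522 + 0.2647i)|11⟩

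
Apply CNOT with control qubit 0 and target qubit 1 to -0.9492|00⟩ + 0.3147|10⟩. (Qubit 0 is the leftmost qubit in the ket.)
-0.9492|00⟩ + 0.3147|11⟩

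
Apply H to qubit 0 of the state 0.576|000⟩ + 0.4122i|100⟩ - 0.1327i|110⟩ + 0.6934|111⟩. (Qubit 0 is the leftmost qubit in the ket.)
(0.4073 + 0.2915i)|000⟩ - 0.09383i|010⟩ + 0.4903|011⟩ + (0.4073 - 0.2915i)|100⟩ + 0.09383i|110⟩ - 0.4903|111⟩

H on qubit 0 mixes each pair of kets that differ only in qubit 0: amplitudes (a, b) of (|…0…⟩, |…1…⟩) become ((a + b)/√2, (a − b)/√2). Kets absent from the input have amplitude 0.
(|000⟩, |100⟩): (a, b) = (0.576, 0.4122i) → ((0.4073 + 0.2915i), (0.4073 - 0.2915i))
(|010⟩, |110⟩): (a, b) = (0, -0.1327i) → (-0.09383i, 0.09383i)
(|011⟩, |111⟩): (a, b) = (0, 0.6934) → (0.4903, -0.4903)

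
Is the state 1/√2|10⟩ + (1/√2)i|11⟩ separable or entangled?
Separable

Writing the state as a|00⟩ + b|01⟩ + c|10⟩ + d|11⟩, it is a product state iff ad − bc = 0.
Here (a, b, c, d) = (0, 0, 1/√2, (1/√2)i): ad − bc = (0)((1/√2)i) − (0)(1/√2) = 0, so the state is separable.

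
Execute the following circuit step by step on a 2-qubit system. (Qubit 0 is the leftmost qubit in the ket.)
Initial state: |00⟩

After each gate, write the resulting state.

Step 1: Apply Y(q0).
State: i|10⟩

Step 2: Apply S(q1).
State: i|10⟩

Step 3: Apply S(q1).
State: i|10⟩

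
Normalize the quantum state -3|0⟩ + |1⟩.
-0.9487|0⟩ + 0.3162|1⟩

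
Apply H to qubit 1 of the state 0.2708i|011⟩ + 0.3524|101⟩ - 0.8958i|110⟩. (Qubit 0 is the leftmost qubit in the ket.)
0.1915i|001⟩ - 0.1915i|011⟩ - 0.6334i|100⟩ + 0.2492|101⟩ + 0.6334i|110⟩ + 0.2492|111⟩

H on qubit 1 mixes each pair of kets that differ only in qubit 1: amplitudes (a, b) of (|…0…⟩, |…1…⟩) become ((a + b)/√2, (a − b)/√2). Kets absent from the input have amplitude 0.
(|001⟩, |011⟩): (a, b) = (0, 0.2708i) → (0.1915i, -0.1915i)
(|100⟩, |110⟩): (a, b) = (0, -0.8958i) → (-0.6334i, 0.6334i)
(|101⟩, |111⟩): (a, b) = (0.3524, 0) → (0.2492, 0.2492)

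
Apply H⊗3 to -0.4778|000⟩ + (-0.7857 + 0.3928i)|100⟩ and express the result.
(-0.4467 + 0.1389i)|000⟩ + (-0.4467 + 0.1389i)|001⟩ + (-0.4467 + 0.1389i)|010⟩ + (-0.4467 + 0.1389i)|011⟩ + (0.1089 - 0.1389i)|100⟩ + (0.1089 - 0.1389i)|101⟩ + (0.1089 - 0.1389i)|110⟩ + (0.1089 - 0.1389i)|111⟩

H⊗3 gives amp(|y⟩) = (1/2√2) Σ_x (−1)^(x·y) amp(|x⟩), where x·y is the number of positions in which both x and y have a 1.
|000⟩: (-0.4778 + (-0.7857 + 0.3928i))/(2√2) = (-0.4467 + 0.1389i)
|001⟩: (-0.4778 + (-0.7857 + 0.3928i))/(2√2) = (-0.4467 + 0.1389i)
|010⟩: (-0.4778 + (-0.7857 + 0.3928i))/(2√2) = (-0.4467 + 0.1389i)
|011⟩: (-0.4778 + (-0.7857 + 0.3928i))/(2√2) = (-0.4467 + 0.1389i)
|100⟩: (-0.4778 - (-0.7857 + 0.3928i))/(2√2) = (0.1089 - 0.1389i)
|101⟩: (-0.4778 - (-0.7857 + 0.3928i))/(2√2) = (0.1089 - 0.1389i)
|110⟩: (-0.4778 - (-0.7857 + 0.3928i))/(2√2) = (0.1089 - 0.1389i)
|111⟩: (-0.4778 - (-0.7857 + 0.3928i))/(2√2) = (0.1089 - 0.1389i)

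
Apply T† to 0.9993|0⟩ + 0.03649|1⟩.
0.9993|0⟩ + (0.0258 - 0.0258i)|1⟩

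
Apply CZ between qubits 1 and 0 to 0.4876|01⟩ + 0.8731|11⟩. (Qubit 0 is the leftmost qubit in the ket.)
0.4876|01⟩ - 0.8731|11⟩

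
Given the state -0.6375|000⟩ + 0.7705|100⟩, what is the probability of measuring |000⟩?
0.4064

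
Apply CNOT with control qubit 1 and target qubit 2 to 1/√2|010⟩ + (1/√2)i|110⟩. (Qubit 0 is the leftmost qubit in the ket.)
1/√2|011⟩ + (1/√2)i|111⟩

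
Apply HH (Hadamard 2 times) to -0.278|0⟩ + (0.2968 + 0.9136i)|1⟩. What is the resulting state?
-0.278|0⟩ + (0.2968 + 0.9136i)|1⟩

H² = I, so an even number of Hadamards cancels: H^2 = I and the state is unchanged.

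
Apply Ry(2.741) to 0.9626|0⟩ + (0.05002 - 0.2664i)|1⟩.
(0.1425 + 0.2611i)|0⟩ + (0.9533 - 0.053i)|1⟩

Ry(2.741) = [[cos(θ/2), −sin(θ/2)], [sin(θ/2), cos(θ/2)]]; θ = 2.741, cos(θ/2) ≈ 0.19896, sin(θ/2) ≈ 0.980008.
With a = amp(|0⟩) = 0.9626 and b = amp(|1⟩) = (0.05002 - 0.2664i):
new amp(|0⟩) = (0.19896)·a + (-0.980008)·b = (0.1425 + 0.2611i)
new amp(|1⟩) = (0.980008)·a + (0.19896)·b = (0.9533 - 0.053i)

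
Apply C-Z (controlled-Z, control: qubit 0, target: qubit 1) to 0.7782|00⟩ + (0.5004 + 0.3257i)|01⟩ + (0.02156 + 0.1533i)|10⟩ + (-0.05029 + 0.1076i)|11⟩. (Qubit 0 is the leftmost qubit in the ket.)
0.7782|00⟩ + (0.5004 + 0.3257i)|01⟩ + (0.02156 + 0.1533i)|10⟩ + (0.05029 - 0.1076i)|11⟩

C-Z leaves the control-|0⟩ kets |00⟩, |01⟩ unchanged and applies Z to qubit 1 on the control-|1⟩ pair (|10⟩, |11⟩).
Z = [[1, 0], [0, -1]].
With a = amp(|10⟩) = (0.02156 + 0.1533i) and b = amp(|11⟩) = (-0.05029 + 0.1076i):
new amp(|10⟩) = (1)·a = (0.02156 + 0.1533i)
new amp(|11⟩) = (-1)·b = (0.05029 - 0.1076i)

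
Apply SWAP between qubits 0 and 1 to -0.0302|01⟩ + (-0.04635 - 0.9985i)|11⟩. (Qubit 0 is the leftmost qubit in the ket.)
-0.0302|10⟩ + (-0.04635 - 0.9985i)|11⟩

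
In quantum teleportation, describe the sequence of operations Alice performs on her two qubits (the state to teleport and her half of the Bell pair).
CNOT (state → Bell), then H on state qubit, then measure both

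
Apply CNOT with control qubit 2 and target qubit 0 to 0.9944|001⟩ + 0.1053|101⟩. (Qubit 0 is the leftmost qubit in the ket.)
0.1053|001⟩ + 0.9944|101⟩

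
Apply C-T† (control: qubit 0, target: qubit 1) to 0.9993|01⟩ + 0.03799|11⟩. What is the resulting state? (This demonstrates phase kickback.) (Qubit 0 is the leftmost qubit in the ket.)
0.9993|01⟩ + (0.02686 - 0.02686i)|11⟩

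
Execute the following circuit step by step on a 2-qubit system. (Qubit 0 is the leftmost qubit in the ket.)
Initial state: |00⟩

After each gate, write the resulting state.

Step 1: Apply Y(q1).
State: i|01⟩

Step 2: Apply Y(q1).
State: |00⟩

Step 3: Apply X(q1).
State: |01⟩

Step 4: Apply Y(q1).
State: -i|00⟩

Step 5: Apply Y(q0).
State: |10⟩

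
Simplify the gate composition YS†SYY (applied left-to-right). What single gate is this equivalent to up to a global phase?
Y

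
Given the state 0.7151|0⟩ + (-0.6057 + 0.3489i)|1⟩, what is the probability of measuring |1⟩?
0.4886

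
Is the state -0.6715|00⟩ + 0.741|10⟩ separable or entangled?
Separable

Writing the state as a|00⟩ + b|01⟩ + c|10⟩ + d|11⟩, it is a product state iff ad − bc = 0.
Here (a, b, c, d) = (-0.6715, 0, 0.741, 0): ad − bc = (-0.6715)(0) − (0)(0.741) = 0, so the state is separable.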